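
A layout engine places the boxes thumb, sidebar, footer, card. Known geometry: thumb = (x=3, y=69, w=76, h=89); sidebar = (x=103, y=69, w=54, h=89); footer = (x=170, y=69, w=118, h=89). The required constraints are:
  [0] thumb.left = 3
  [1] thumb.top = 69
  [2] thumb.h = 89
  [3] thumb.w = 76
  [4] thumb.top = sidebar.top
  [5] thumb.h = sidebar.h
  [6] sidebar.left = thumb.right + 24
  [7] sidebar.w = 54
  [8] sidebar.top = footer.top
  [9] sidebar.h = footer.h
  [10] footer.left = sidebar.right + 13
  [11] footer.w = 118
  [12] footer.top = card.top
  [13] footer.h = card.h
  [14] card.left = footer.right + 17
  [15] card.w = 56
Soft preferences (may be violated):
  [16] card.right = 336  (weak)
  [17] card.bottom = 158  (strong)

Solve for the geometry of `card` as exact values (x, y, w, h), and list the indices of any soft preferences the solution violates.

1. card.y = 69  [footer.top = card.top]
2. card.h = 89  [footer.h = card.h]
3. card.x = 305  [card.left = footer.right + 17]
4. card.w = 56  [card.w = 56]

card = (x=305, y=69, w=56, h=89)
violated soft preferences: 16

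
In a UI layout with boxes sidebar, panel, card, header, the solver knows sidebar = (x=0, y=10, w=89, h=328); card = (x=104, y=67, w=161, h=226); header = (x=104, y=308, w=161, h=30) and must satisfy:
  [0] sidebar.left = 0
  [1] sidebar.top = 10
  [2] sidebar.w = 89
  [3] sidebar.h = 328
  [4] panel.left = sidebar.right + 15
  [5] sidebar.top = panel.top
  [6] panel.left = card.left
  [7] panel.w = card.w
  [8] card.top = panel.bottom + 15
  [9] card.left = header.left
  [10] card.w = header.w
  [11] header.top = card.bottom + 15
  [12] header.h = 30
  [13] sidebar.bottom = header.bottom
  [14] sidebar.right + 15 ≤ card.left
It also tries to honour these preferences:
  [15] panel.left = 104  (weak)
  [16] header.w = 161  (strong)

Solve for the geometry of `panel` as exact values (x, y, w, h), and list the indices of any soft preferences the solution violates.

1. panel.x = 104  [panel.left = sidebar.right + 15]
2. panel.y = 10  [sidebar.top = panel.top]
3. panel.w = 161  [panel.w = card.w]
4. panel.h = 42  [card.top = panel.bottom + 15]

panel = (x=104, y=10, w=161, h=42)
violated soft preferences: none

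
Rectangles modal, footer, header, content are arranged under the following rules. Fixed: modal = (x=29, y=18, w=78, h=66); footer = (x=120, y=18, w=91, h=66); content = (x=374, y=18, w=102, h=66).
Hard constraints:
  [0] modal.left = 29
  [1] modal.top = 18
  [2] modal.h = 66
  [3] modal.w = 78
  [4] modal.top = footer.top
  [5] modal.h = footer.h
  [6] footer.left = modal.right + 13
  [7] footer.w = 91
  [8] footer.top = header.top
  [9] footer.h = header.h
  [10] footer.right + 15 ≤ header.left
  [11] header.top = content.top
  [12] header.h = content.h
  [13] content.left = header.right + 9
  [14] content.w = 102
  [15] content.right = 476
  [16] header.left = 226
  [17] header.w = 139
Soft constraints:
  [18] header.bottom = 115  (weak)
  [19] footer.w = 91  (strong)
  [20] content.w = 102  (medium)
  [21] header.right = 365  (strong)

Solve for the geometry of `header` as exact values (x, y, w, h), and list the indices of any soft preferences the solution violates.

1. header.y = 18  [footer.top = header.top]
2. header.h = 66  [footer.h = header.h]
3. header.x = 226  [header.left = 226]
4. header.w = 139  [header.w = 139]

header = (x=226, y=18, w=139, h=66)
violated soft preferences: 18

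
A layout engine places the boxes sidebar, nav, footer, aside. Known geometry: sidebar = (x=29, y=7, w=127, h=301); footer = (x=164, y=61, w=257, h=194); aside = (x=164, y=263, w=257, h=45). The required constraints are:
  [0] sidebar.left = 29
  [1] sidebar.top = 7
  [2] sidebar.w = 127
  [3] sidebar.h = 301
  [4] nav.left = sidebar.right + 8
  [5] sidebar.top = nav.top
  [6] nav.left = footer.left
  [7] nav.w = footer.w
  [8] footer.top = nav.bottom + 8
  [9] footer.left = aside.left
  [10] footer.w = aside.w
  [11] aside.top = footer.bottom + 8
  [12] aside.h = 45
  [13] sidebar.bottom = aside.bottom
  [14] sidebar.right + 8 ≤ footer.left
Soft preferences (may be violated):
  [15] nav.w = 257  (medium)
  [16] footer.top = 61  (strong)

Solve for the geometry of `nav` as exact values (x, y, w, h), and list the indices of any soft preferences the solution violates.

nav = (x=164, y=7, w=257, h=46)
violated soft preferences: none

1. nav.x = 164  [nav.left = sidebar.right + 8]
2. nav.y = 7  [sidebar.top = nav.top]
3. nav.w = 257  [nav.w = footer.w]
4. nav.h = 46  [footer.top = nav.bottom + 8]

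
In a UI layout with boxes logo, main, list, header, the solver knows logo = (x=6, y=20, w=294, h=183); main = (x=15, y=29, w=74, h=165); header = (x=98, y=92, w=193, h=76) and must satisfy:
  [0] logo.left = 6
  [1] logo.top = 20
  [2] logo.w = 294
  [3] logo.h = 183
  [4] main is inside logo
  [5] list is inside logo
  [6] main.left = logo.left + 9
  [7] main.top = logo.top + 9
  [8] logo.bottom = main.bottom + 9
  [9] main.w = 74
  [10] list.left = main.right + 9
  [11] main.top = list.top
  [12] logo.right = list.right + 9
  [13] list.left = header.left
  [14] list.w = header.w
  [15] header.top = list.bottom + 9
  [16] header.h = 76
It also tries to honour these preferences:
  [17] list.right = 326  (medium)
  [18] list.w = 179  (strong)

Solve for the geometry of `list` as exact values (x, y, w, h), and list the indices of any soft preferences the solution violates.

1. list.x = 98  [list.left = main.right + 9]
2. list.y = 29  [main.top = list.top]
3. list.w = 193  [logo.right = list.right + 9]
4. list.h = 54  [header.top = list.bottom + 9]

list = (x=98, y=29, w=193, h=54)
violated soft preferences: 17, 18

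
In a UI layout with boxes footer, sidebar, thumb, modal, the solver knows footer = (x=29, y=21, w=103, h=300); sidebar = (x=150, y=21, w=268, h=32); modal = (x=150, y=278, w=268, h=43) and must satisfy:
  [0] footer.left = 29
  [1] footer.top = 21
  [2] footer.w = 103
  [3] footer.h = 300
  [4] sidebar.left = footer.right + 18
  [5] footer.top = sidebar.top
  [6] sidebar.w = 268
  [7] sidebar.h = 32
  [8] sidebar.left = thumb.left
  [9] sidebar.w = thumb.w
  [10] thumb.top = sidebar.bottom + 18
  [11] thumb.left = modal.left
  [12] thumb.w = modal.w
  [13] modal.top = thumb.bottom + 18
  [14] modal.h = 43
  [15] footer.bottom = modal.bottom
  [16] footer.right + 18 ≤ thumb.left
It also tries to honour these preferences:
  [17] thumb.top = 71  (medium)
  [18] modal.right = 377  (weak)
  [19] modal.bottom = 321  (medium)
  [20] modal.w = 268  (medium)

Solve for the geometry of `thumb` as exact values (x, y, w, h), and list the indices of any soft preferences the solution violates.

thumb = (x=150, y=71, w=268, h=189)
violated soft preferences: 18

1. thumb.x = 150  [sidebar.left = thumb.left]
2. thumb.w = 268  [sidebar.w = thumb.w]
3. thumb.y = 71  [thumb.top = sidebar.bottom + 18]
4. thumb.h = 189  [modal.top = thumb.bottom + 18]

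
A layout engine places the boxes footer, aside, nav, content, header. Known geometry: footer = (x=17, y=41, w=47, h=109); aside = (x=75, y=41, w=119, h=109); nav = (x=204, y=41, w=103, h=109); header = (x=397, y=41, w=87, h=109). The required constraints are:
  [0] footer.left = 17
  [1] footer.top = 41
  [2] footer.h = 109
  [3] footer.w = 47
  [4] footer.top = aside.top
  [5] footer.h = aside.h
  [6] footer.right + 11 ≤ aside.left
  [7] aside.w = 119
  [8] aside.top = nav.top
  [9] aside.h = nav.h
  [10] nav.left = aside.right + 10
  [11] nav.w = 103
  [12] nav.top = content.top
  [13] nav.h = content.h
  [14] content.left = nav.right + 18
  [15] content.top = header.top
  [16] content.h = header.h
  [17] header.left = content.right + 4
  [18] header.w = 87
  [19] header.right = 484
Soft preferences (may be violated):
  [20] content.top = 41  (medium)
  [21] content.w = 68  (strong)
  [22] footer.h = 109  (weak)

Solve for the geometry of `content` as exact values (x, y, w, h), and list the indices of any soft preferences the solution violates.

1. content.y = 41  [nav.top = content.top]
2. content.h = 109  [nav.h = content.h]
3. content.x = 325  [content.left = nav.right + 18]
4. content.w = 68  [header.left = content.right + 4]

content = (x=325, y=41, w=68, h=109)
violated soft preferences: none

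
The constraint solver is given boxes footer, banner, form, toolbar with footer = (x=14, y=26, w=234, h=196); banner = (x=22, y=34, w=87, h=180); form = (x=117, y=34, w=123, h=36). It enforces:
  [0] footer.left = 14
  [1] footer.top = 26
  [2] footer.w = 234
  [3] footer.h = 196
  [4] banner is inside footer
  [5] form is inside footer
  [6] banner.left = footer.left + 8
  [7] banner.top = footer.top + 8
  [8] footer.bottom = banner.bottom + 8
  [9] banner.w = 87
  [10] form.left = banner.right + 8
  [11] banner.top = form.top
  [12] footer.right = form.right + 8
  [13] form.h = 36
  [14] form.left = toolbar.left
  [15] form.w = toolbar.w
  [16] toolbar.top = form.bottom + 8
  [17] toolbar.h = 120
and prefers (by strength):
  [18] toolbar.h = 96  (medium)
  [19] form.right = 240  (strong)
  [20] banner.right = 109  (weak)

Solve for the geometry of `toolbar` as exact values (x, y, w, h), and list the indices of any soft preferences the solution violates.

toolbar = (x=117, y=78, w=123, h=120)
violated soft preferences: 18

1. toolbar.x = 117  [form.left = toolbar.left]
2. toolbar.w = 123  [form.w = toolbar.w]
3. toolbar.y = 78  [toolbar.top = form.bottom + 8]
4. toolbar.h = 120  [toolbar.h = 120]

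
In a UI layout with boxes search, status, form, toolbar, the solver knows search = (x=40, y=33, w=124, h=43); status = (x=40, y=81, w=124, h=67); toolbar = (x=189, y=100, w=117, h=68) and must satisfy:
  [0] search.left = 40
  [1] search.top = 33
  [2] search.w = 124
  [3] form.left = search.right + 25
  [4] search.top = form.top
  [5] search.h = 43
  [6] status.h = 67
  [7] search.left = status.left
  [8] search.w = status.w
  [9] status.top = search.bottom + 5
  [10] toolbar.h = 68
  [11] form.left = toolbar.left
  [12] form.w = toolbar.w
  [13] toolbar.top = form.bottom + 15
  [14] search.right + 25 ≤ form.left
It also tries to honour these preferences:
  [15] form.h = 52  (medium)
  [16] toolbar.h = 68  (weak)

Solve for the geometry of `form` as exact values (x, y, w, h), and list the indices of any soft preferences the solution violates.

1. form.x = 189  [form.left = search.right + 25]
2. form.y = 33  [search.top = form.top]
3. form.w = 117  [form.w = toolbar.w]
4. form.h = 52  [toolbar.top = form.bottom + 15]

form = (x=189, y=33, w=117, h=52)
violated soft preferences: none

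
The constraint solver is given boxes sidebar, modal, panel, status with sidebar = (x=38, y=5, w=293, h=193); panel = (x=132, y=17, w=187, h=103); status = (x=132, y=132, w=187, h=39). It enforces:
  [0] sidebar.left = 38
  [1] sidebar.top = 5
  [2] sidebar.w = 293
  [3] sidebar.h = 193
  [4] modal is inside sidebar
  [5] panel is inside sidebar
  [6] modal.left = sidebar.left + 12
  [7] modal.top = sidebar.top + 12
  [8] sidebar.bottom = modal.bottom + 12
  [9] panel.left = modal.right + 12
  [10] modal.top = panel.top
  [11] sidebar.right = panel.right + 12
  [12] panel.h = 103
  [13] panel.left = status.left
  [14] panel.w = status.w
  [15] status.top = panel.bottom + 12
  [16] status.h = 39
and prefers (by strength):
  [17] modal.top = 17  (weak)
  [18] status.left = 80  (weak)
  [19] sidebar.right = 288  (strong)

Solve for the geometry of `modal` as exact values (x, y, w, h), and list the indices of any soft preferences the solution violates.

modal = (x=50, y=17, w=70, h=169)
violated soft preferences: 18, 19

1. modal.x = 50  [modal.left = sidebar.left + 12]
2. modal.y = 17  [modal.top = sidebar.top + 12]
3. modal.h = 169  [sidebar.bottom = modal.bottom + 12]
4. modal.w = 70  [panel.left = modal.right + 12]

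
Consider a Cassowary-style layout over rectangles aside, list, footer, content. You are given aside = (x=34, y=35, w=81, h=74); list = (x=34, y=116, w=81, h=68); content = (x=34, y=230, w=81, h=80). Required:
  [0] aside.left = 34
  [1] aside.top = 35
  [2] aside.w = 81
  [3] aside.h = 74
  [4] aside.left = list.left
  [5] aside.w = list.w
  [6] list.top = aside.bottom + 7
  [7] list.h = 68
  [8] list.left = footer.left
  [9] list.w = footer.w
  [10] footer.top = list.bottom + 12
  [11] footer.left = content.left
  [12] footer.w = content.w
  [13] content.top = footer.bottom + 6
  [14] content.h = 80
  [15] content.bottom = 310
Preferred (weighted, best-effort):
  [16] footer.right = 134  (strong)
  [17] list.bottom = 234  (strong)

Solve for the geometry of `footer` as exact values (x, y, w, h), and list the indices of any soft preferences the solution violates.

footer = (x=34, y=196, w=81, h=28)
violated soft preferences: 16, 17

1. footer.x = 34  [list.left = footer.left]
2. footer.w = 81  [list.w = footer.w]
3. footer.y = 196  [footer.top = list.bottom + 12]
4. footer.h = 28  [content.top = footer.bottom + 6]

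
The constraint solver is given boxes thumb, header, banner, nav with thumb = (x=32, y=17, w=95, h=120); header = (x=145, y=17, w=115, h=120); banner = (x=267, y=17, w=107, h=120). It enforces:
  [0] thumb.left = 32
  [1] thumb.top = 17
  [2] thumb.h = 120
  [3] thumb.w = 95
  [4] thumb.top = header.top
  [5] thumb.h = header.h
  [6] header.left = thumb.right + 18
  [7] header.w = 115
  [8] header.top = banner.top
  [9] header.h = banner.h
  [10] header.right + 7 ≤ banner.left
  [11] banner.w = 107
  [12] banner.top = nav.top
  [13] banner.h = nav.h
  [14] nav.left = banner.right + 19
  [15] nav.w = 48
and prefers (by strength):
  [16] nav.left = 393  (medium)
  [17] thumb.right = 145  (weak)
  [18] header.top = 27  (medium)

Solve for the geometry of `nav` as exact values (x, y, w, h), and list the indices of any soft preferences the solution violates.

nav = (x=393, y=17, w=48, h=120)
violated soft preferences: 17, 18

1. nav.y = 17  [banner.top = nav.top]
2. nav.h = 120  [banner.h = nav.h]
3. nav.x = 393  [nav.left = banner.right + 19]
4. nav.w = 48  [nav.w = 48]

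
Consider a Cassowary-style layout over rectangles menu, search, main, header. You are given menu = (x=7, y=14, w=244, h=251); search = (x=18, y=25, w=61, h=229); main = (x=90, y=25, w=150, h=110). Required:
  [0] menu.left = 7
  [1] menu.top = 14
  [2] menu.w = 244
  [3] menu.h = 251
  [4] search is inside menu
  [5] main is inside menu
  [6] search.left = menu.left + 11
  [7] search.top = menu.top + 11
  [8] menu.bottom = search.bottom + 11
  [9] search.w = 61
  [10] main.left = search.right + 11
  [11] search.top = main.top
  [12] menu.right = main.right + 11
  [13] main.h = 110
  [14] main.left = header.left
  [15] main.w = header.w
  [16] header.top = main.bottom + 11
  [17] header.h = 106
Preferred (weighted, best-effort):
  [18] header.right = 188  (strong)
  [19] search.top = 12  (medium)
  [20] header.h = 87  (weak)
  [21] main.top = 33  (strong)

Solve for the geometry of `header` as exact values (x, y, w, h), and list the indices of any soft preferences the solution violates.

header = (x=90, y=146, w=150, h=106)
violated soft preferences: 18, 19, 20, 21

1. header.x = 90  [main.left = header.left]
2. header.w = 150  [main.w = header.w]
3. header.y = 146  [header.top = main.bottom + 11]
4. header.h = 106  [header.h = 106]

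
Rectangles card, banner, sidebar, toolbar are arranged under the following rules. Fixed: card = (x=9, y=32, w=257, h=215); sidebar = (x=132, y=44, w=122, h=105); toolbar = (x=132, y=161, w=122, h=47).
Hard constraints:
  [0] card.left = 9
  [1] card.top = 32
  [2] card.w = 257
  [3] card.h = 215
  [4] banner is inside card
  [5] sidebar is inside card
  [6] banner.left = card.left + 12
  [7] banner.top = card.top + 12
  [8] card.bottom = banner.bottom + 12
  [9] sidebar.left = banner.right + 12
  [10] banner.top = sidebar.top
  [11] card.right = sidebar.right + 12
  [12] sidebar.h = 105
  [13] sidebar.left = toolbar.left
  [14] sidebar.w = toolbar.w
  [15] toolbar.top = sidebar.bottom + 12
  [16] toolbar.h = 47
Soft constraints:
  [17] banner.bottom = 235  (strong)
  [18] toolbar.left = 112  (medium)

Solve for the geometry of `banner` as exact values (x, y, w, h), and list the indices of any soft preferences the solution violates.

banner = (x=21, y=44, w=99, h=191)
violated soft preferences: 18

1. banner.x = 21  [banner.left = card.left + 12]
2. banner.y = 44  [banner.top = card.top + 12]
3. banner.h = 191  [card.bottom = banner.bottom + 12]
4. banner.w = 99  [sidebar.left = banner.right + 12]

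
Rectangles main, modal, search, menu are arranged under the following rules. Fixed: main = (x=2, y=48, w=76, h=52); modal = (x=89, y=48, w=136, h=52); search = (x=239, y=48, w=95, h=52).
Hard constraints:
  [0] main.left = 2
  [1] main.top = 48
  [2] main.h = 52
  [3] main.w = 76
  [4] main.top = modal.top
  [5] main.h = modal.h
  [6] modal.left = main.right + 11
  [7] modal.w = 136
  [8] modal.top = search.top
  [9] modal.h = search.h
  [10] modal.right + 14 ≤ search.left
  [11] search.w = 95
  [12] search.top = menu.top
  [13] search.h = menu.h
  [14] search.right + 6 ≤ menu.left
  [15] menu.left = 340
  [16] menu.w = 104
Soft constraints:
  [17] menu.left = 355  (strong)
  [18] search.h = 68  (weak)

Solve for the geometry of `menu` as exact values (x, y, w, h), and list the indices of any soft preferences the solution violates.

1. menu.y = 48  [search.top = menu.top]
2. menu.h = 52  [search.h = menu.h]
3. menu.x = 340  [menu.left = 340]
4. menu.w = 104  [menu.w = 104]

menu = (x=340, y=48, w=104, h=52)
violated soft preferences: 17, 18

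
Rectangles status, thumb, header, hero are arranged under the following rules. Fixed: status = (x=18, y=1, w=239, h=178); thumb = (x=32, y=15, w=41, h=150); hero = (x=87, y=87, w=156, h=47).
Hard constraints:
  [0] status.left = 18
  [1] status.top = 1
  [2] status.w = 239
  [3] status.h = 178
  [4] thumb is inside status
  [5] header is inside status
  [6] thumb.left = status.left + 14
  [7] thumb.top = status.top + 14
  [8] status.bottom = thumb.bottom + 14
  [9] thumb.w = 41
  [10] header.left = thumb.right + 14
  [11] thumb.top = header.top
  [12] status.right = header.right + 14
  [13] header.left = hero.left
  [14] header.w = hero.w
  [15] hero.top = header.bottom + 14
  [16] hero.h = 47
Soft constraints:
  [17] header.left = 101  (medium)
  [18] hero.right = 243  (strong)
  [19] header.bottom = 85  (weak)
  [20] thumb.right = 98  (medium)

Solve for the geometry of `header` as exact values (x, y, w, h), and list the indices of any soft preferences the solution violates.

header = (x=87, y=15, w=156, h=58)
violated soft preferences: 17, 19, 20

1. header.x = 87  [header.left = thumb.right + 14]
2. header.y = 15  [thumb.top = header.top]
3. header.w = 156  [status.right = header.right + 14]
4. header.h = 58  [hero.top = header.bottom + 14]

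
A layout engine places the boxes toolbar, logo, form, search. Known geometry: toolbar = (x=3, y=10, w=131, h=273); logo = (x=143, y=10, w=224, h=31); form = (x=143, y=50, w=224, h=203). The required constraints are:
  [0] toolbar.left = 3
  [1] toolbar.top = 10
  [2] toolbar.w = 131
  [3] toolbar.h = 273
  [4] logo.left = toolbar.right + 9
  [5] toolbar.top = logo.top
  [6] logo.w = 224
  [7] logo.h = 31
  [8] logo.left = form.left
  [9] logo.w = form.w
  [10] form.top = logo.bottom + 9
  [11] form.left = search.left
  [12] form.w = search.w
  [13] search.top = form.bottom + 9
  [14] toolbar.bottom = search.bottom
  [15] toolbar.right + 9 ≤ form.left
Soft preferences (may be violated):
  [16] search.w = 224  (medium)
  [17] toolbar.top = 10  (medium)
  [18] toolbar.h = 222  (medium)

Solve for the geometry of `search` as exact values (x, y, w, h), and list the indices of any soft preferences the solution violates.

search = (x=143, y=262, w=224, h=21)
violated soft preferences: 18

1. search.x = 143  [form.left = search.left]
2. search.w = 224  [form.w = search.w]
3. search.y = 262  [search.top = form.bottom + 9]
4. search.h = 21  [toolbar.bottom = search.bottom]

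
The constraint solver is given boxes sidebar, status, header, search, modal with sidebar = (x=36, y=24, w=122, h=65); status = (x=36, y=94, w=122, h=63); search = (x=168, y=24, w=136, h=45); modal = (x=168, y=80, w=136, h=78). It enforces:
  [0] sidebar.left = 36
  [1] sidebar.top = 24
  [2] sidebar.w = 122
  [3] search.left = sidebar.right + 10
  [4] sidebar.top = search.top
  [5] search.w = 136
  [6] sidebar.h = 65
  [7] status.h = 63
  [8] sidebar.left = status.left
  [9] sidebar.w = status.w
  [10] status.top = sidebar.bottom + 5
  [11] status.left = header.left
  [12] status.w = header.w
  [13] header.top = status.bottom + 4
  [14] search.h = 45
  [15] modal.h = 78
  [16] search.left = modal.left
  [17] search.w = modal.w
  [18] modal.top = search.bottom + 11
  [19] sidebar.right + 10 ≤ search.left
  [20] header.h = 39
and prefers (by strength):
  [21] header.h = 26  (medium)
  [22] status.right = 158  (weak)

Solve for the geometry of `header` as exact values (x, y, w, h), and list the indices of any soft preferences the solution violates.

header = (x=36, y=161, w=122, h=39)
violated soft preferences: 21

1. header.x = 36  [status.left = header.left]
2. header.w = 122  [status.w = header.w]
3. header.y = 161  [header.top = status.bottom + 4]
4. header.h = 39  [header.h = 39]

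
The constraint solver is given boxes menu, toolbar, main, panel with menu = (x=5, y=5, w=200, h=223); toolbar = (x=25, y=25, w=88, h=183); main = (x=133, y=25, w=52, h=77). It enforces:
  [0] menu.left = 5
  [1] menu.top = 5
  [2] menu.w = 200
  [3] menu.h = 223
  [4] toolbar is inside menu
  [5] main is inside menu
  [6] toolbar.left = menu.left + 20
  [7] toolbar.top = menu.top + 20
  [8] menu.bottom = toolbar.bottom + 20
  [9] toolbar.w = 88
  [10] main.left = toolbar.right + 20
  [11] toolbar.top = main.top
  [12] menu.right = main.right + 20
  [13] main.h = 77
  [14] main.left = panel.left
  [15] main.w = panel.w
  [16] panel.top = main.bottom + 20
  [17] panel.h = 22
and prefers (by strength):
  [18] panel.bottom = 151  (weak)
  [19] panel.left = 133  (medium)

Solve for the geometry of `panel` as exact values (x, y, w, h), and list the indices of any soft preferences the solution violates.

panel = (x=133, y=122, w=52, h=22)
violated soft preferences: 18

1. panel.x = 133  [main.left = panel.left]
2. panel.w = 52  [main.w = panel.w]
3. panel.y = 122  [panel.top = main.bottom + 20]
4. panel.h = 22  [panel.h = 22]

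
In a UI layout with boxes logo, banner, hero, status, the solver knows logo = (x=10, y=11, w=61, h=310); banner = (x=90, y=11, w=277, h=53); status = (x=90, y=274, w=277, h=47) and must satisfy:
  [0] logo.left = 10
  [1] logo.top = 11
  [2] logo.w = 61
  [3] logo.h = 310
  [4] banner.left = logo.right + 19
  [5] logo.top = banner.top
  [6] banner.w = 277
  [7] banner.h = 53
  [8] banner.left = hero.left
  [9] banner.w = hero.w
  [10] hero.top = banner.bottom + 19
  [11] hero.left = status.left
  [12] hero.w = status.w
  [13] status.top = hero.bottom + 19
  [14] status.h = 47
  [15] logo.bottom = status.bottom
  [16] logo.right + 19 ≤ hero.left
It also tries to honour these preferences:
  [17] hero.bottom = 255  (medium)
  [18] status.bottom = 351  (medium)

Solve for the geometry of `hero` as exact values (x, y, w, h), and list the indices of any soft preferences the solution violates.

hero = (x=90, y=83, w=277, h=172)
violated soft preferences: 18

1. hero.x = 90  [banner.left = hero.left]
2. hero.w = 277  [banner.w = hero.w]
3. hero.y = 83  [hero.top = banner.bottom + 19]
4. hero.h = 172  [status.top = hero.bottom + 19]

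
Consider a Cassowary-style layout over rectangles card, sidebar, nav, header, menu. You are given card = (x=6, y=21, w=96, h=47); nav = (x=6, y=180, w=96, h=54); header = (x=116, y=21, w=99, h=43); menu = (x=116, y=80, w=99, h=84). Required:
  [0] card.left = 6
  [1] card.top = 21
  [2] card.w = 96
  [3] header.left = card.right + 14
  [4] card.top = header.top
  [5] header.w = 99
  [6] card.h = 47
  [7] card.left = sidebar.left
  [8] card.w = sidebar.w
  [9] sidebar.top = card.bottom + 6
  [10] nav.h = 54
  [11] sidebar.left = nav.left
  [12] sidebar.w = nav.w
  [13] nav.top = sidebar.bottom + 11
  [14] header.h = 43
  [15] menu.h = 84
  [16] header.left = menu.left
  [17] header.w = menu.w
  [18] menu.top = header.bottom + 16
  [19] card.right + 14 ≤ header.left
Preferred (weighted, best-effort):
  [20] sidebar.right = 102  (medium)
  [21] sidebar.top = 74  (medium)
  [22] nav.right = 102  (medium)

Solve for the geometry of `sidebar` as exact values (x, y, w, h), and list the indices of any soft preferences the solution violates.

1. sidebar.x = 6  [card.left = sidebar.left]
2. sidebar.w = 96  [card.w = sidebar.w]
3. sidebar.y = 74  [sidebar.top = card.bottom + 6]
4. sidebar.h = 95  [nav.top = sidebar.bottom + 11]

sidebar = (x=6, y=74, w=96, h=95)
violated soft preferences: none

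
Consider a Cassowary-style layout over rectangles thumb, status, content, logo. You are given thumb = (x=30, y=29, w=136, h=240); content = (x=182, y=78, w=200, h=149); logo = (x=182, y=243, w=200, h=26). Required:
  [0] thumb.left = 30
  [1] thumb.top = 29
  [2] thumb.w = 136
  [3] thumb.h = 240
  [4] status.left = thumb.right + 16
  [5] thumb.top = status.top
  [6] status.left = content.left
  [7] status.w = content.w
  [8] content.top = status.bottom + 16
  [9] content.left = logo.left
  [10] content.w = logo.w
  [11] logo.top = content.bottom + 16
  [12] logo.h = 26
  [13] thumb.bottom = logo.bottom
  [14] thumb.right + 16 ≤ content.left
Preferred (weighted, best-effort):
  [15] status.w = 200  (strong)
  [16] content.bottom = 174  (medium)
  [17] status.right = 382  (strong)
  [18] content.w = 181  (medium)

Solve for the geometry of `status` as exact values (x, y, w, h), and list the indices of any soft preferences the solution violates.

status = (x=182, y=29, w=200, h=33)
violated soft preferences: 16, 18

1. status.x = 182  [status.left = thumb.right + 16]
2. status.y = 29  [thumb.top = status.top]
3. status.w = 200  [status.w = content.w]
4. status.h = 33  [content.top = status.bottom + 16]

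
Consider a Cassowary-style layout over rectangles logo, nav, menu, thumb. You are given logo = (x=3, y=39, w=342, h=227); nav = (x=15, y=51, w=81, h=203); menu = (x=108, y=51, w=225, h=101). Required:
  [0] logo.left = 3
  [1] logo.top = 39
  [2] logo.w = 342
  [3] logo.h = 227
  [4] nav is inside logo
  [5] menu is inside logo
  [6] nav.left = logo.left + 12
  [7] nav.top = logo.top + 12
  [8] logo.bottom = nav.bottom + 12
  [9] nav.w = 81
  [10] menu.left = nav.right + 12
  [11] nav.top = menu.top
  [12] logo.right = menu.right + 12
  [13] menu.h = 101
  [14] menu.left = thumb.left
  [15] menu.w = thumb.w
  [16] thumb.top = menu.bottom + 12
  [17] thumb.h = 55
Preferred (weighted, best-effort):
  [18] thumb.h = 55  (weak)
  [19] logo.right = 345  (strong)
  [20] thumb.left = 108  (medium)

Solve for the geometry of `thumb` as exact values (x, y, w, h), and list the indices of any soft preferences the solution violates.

thumb = (x=108, y=164, w=225, h=55)
violated soft preferences: none

1. thumb.x = 108  [menu.left = thumb.left]
2. thumb.w = 225  [menu.w = thumb.w]
3. thumb.y = 164  [thumb.top = menu.bottom + 12]
4. thumb.h = 55  [thumb.h = 55]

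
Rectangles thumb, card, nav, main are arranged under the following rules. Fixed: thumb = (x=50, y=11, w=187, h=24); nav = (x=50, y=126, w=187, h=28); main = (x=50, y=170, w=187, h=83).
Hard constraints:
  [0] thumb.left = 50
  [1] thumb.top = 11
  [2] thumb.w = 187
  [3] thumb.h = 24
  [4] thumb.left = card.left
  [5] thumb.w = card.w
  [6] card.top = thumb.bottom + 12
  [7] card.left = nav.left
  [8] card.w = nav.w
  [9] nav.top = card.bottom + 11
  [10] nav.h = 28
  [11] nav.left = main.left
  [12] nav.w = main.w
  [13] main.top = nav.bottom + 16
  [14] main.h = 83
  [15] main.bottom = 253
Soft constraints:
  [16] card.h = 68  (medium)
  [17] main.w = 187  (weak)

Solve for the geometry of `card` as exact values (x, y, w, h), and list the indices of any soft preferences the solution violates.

card = (x=50, y=47, w=187, h=68)
violated soft preferences: none

1. card.x = 50  [thumb.left = card.left]
2. card.w = 187  [thumb.w = card.w]
3. card.y = 47  [card.top = thumb.bottom + 12]
4. card.h = 68  [nav.top = card.bottom + 11]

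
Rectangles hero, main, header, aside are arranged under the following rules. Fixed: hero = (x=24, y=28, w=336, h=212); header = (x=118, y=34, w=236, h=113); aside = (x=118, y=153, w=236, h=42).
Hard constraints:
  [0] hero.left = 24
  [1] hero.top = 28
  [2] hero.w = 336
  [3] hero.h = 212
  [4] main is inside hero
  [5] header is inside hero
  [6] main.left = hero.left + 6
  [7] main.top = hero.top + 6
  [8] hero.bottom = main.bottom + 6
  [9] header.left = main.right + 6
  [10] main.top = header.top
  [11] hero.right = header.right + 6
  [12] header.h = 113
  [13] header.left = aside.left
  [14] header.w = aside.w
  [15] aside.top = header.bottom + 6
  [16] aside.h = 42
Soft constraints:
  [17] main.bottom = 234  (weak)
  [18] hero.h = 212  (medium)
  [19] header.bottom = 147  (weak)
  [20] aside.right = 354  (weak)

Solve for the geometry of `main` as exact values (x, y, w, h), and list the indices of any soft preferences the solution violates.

main = (x=30, y=34, w=82, h=200)
violated soft preferences: none

1. main.x = 30  [main.left = hero.left + 6]
2. main.y = 34  [main.top = hero.top + 6]
3. main.h = 200  [hero.bottom = main.bottom + 6]
4. main.w = 82  [header.left = main.right + 6]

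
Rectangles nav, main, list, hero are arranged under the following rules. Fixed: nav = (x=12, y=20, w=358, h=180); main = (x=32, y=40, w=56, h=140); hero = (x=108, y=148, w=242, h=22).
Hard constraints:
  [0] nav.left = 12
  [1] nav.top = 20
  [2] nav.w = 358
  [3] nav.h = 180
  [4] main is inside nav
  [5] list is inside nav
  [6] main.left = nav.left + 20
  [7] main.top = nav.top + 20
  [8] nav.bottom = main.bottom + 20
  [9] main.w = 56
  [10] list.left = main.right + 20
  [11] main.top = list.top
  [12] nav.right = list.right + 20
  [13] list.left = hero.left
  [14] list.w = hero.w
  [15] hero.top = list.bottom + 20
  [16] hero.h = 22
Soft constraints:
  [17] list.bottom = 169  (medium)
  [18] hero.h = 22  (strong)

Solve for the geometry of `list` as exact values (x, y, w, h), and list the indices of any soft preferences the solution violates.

list = (x=108, y=40, w=242, h=88)
violated soft preferences: 17

1. list.x = 108  [list.left = main.right + 20]
2. list.y = 40  [main.top = list.top]
3. list.w = 242  [nav.right = list.right + 20]
4. list.h = 88  [hero.top = list.bottom + 20]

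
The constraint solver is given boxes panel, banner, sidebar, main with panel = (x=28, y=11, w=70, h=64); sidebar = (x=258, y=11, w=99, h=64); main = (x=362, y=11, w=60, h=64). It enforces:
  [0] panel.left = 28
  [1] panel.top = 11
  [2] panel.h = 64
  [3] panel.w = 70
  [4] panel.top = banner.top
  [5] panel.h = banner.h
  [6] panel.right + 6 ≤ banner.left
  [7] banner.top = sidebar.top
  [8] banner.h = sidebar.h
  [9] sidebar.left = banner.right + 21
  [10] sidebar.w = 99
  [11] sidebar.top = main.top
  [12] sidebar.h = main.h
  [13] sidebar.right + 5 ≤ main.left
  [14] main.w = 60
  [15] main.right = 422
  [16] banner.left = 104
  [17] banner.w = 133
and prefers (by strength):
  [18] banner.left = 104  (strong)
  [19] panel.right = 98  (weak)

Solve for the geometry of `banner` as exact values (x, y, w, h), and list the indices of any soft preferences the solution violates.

banner = (x=104, y=11, w=133, h=64)
violated soft preferences: none

1. banner.y = 11  [panel.top = banner.top]
2. banner.h = 64  [panel.h = banner.h]
3. banner.x = 104  [banner.left = 104]
4. banner.w = 133  [banner.w = 133]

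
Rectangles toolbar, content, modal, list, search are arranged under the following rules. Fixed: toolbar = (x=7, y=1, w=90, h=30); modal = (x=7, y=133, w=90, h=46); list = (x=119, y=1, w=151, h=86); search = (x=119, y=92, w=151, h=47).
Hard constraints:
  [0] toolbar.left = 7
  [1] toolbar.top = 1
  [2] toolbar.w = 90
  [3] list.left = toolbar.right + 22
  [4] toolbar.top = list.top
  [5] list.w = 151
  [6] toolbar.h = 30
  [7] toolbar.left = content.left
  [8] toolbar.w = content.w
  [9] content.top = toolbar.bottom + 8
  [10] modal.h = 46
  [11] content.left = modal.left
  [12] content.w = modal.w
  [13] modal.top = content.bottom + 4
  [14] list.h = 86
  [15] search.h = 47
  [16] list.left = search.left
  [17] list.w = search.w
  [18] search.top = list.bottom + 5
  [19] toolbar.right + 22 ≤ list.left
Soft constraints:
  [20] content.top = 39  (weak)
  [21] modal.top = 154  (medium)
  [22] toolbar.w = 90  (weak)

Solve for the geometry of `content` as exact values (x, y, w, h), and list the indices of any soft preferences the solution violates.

1. content.x = 7  [toolbar.left = content.left]
2. content.w = 90  [toolbar.w = content.w]
3. content.y = 39  [content.top = toolbar.bottom + 8]
4. content.h = 90  [modal.top = content.bottom + 4]

content = (x=7, y=39, w=90, h=90)
violated soft preferences: 21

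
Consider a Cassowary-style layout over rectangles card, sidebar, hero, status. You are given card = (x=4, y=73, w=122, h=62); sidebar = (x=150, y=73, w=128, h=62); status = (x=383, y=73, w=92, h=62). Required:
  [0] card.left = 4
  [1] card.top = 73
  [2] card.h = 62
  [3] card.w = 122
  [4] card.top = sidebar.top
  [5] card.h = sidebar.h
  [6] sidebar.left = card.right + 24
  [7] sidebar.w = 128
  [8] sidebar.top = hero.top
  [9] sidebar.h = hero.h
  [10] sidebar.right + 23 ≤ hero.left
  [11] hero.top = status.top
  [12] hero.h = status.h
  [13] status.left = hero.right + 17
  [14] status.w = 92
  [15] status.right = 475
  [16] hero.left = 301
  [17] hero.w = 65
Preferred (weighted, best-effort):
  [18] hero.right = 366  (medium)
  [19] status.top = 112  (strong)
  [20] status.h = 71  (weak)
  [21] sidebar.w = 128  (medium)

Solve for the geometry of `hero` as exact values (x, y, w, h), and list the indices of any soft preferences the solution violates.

1. hero.y = 73  [sidebar.top = hero.top]
2. hero.h = 62  [sidebar.h = hero.h]
3. hero.x = 301  [hero.left = 301]
4. hero.w = 65  [hero.w = 65]

hero = (x=301, y=73, w=65, h=62)
violated soft preferences: 19, 20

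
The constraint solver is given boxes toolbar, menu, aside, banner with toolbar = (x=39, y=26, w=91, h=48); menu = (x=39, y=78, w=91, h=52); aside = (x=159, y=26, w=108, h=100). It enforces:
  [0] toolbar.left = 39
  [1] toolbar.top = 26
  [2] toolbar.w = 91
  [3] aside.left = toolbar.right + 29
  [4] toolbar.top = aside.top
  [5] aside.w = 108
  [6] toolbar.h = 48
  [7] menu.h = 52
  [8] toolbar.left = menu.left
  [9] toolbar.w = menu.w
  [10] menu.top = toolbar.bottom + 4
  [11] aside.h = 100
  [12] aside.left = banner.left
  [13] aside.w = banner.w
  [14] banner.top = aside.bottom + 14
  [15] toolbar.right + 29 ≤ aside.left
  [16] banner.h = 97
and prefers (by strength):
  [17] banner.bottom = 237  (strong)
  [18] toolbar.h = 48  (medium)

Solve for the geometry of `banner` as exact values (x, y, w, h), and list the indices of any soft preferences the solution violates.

banner = (x=159, y=140, w=108, h=97)
violated soft preferences: none

1. banner.x = 159  [aside.left = banner.left]
2. banner.w = 108  [aside.w = banner.w]
3. banner.y = 140  [banner.top = aside.bottom + 14]
4. banner.h = 97  [banner.h = 97]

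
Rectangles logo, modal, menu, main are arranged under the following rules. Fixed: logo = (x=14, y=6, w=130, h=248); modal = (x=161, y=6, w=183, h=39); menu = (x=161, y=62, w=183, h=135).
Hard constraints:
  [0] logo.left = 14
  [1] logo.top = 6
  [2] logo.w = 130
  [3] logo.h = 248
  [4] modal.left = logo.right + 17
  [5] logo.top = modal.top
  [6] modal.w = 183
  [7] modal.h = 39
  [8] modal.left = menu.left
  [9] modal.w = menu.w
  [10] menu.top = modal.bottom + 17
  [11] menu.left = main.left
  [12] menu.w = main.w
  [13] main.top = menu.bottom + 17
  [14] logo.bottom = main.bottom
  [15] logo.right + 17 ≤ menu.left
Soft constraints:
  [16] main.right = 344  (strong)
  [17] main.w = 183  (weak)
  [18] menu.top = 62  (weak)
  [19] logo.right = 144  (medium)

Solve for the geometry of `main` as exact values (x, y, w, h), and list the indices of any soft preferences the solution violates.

1. main.x = 161  [menu.left = main.left]
2. main.w = 183  [menu.w = main.w]
3. main.y = 214  [main.top = menu.bottom + 17]
4. main.h = 40  [logo.bottom = main.bottom]

main = (x=161, y=214, w=183, h=40)
violated soft preferences: none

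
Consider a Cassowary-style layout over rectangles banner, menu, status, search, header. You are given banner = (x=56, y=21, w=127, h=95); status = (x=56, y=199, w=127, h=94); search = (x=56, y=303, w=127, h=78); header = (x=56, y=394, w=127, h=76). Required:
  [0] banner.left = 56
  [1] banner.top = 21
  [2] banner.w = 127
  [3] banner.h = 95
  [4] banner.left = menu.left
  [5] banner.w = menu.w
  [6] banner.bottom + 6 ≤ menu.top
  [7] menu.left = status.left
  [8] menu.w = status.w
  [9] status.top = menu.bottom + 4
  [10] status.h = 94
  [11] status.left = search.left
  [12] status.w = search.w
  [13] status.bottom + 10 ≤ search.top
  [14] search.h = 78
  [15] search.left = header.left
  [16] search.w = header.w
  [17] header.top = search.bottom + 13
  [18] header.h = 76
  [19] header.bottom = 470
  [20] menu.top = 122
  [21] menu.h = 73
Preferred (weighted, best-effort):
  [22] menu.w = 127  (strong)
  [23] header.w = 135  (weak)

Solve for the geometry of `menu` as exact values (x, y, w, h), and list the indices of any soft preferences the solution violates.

menu = (x=56, y=122, w=127, h=73)
violated soft preferences: 23

1. menu.x = 56  [banner.left = menu.left]
2. menu.w = 127  [banner.w = menu.w]
3. menu.y = 122  [menu.top = 122]
4. menu.h = 73  [menu.h = 73]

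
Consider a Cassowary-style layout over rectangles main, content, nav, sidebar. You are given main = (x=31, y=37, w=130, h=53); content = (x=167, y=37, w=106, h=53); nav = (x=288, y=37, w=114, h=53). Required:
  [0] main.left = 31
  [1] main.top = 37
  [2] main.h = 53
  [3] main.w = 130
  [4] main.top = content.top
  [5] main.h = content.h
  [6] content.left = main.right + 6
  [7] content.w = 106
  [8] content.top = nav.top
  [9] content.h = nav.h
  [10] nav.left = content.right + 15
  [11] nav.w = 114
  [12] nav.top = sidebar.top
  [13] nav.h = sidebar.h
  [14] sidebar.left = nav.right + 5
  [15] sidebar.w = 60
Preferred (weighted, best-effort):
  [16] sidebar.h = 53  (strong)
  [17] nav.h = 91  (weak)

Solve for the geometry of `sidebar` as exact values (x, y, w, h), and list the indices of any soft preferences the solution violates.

sidebar = (x=407, y=37, w=60, h=53)
violated soft preferences: 17

1. sidebar.y = 37  [nav.top = sidebar.top]
2. sidebar.h = 53  [nav.h = sidebar.h]
3. sidebar.x = 407  [sidebar.left = nav.right + 5]
4. sidebar.w = 60  [sidebar.w = 60]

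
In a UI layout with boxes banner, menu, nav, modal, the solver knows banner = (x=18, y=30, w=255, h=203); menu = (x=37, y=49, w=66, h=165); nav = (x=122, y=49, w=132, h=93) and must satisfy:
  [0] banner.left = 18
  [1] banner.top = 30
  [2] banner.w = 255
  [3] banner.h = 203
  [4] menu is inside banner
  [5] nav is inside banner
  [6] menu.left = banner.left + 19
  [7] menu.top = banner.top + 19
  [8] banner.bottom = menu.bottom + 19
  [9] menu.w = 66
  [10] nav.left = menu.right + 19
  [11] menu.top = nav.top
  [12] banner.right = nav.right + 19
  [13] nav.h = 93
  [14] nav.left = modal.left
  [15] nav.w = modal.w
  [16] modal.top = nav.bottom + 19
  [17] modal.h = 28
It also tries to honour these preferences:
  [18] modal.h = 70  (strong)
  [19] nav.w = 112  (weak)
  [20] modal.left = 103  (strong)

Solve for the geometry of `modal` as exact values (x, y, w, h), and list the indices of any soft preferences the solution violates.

1. modal.x = 122  [nav.left = modal.left]
2. modal.w = 132  [nav.w = modal.w]
3. modal.y = 161  [modal.top = nav.bottom + 19]
4. modal.h = 28  [modal.h = 28]

modal = (x=122, y=161, w=132, h=28)
violated soft preferences: 18, 19, 20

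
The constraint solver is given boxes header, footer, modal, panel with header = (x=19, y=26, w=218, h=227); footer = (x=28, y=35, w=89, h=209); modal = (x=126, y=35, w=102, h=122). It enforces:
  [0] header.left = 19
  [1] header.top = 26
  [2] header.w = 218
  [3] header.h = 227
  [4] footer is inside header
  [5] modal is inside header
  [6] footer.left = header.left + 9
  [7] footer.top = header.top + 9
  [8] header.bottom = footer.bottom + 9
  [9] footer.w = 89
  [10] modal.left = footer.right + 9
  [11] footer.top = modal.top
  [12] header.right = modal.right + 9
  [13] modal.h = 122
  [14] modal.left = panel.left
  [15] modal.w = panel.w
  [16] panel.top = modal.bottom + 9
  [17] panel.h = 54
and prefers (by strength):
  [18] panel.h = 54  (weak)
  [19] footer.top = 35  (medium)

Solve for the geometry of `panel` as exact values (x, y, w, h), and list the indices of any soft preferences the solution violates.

1. panel.x = 126  [modal.left = panel.left]
2. panel.w = 102  [modal.w = panel.w]
3. panel.y = 166  [panel.top = modal.bottom + 9]
4. panel.h = 54  [panel.h = 54]

panel = (x=126, y=166, w=102, h=54)
violated soft preferences: none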